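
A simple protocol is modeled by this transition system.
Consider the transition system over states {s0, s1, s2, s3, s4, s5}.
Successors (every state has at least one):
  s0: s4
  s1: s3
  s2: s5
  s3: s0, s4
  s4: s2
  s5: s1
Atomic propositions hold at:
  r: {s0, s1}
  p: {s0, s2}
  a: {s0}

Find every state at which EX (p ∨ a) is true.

Sat(p ∨ a) = {s0, s2}
Sat(EX (p ∨ a)) = {s : some successor in {s0, s2}} = {s3, s4}

{s3, s4}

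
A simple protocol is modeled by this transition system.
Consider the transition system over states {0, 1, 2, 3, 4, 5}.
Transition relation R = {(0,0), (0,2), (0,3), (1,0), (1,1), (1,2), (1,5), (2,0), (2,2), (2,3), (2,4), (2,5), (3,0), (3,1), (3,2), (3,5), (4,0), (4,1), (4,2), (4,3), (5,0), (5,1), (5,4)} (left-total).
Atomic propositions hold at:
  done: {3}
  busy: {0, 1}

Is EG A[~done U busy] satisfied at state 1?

Yes

Sat(~done) = {0, 1, 2, 4, 5}
A[~done U busy]: least fixpoint, start Z0 = Sat(busy) = {0, 1}, add states in Sat(~done) with every successor in Z. Already a fixed point.
Sat(A[~done U busy]) = {0, 1}
EG A[~done U busy]: greatest fixpoint, start Z0 = {0, 1}, keep only states in Sat with some successor in Z. Already a fixed point.
Sat(EG A[~done U busy]) = {0, 1}
1 ∈ Sat(EG A[~done U busy]) = {0, 1}, so the formula holds at 1.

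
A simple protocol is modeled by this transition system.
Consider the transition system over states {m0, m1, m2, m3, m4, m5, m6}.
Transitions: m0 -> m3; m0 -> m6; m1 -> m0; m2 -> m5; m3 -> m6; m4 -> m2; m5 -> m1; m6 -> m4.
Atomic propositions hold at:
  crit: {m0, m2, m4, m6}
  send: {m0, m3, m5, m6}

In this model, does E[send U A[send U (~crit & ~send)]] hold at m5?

Sat(~crit) = {m1, m3, m5}
Sat(~send) = {m1, m2, m4}
Sat(~crit & ~send) = {m1}
A[send U (~crit & ~send)]: least fixpoint, start Z0 = Sat((~crit & ~send)) = {m1}, add states in Sat(send) with every successor in Z. Z1 = {m1, m5}; fixed.
Sat(A[send U (~crit & ~send)]) = {m1, m5}
E[send U A[send U (~crit & ~send)]]: least fixpoint, start Z0 = Sat(A[send U (~crit & ~send)]) = {m1, m5}, add states in Sat(send) with some successor in Z. Already a fixed point.
Sat(E[send U A[send U (~crit & ~send)]]) = {m1, m5}
m5 ∈ Sat(E[send U A[send U (~crit & ~send)]]) = {m1, m5}, so the formula holds at m5.

Yes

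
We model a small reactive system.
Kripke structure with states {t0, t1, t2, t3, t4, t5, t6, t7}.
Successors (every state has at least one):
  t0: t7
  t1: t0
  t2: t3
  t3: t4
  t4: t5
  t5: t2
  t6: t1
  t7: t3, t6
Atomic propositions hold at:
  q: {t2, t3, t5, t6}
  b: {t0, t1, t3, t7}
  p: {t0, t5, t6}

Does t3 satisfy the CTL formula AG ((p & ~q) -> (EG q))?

Yes

Sat(~q) = {t0, t1, t4, t7}
Sat(p & ~q) = {t0}
EG q: greatest fixpoint, start Z0 = {t2, t3, t5, t6}, keep only states in Sat with some successor in Z. Z1 = {t2, t5}; Z2 = {t5}; Z3 = ∅; fixed.
Sat(EG q) = ∅
Sat((p & ~q) -> (EG q)) = {t1, t2, t3, t4, t5, t6, t7}
AG ((p & ~q) -> (EG q)): greatest fixpoint, start Z0 = {t1, t2, t3, t4, t5, t6, t7}, keep only states in Sat with every successor in Z. Z1 = {t2, t3, t4, t5, t6, t7}; Z2 = {t2, t3, t4, t5, t7}; Z3 = {t2, t3, t4, t5}; fixed.
Sat(AG ((p & ~q) -> (EG q))) = {t2, t3, t4, t5}
t3 ∈ Sat(AG ((p & ~q) -> (EG q))) = {t2, t3, t4, t5}, so the formula holds at t3.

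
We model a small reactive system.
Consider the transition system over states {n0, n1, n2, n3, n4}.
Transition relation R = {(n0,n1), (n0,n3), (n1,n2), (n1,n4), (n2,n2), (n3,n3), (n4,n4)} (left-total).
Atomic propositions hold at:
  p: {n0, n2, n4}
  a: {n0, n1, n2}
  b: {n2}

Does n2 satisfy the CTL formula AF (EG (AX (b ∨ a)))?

Sat(b ∨ a) = {n0, n1, n2}
Sat(AX (b ∨ a)) = {s : every successor in {n0, n1, n2}} = {n2}
EG (AX (b ∨ a)): greatest fixpoint, start Z0 = {n2}, keep only states in Sat with some successor in Z. Already a fixed point.
Sat(EG (AX (b ∨ a))) = {n2}
AF (EG (AX (b ∨ a))): least fixpoint, start Z0 = {n2}, add states with every successor in Z. Already a fixed point.
Sat(AF (EG (AX (b ∨ a)))) = {n2}
n2 ∈ Sat(AF (EG (AX (b ∨ a)))) = {n2}, so the formula holds at n2.

Yes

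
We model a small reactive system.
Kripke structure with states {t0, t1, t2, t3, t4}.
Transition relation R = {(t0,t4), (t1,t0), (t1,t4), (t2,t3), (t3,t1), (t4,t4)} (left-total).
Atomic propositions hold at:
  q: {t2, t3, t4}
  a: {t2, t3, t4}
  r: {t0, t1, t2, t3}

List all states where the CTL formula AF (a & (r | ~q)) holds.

Sat(~q) = {t0, t1}
Sat(r | ~q) = {t0, t1, t2, t3}
Sat(a & (r | ~q)) = {t2, t3}
AF (a & (r | ~q)): least fixpoint, start Z0 = {t2, t3}, add states with every successor in Z. Already a fixed point.
Sat(AF (a & (r | ~q))) = {t2, t3}

{t2, t3}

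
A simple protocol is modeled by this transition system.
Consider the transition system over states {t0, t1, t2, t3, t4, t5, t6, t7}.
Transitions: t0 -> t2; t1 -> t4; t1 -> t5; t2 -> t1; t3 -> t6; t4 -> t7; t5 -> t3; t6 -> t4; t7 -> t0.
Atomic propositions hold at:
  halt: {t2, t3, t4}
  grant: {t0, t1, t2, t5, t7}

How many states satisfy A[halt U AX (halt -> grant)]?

5

Sat(halt -> grant) = {t0, t1, t2, t5, t6, t7}
Sat(AX (halt -> grant)) = {s : every successor in {t0, t1, t2, t5, t6, t7}} = {t0, t2, t3, t4, t7}
A[halt U AX (halt -> grant)]: least fixpoint, start Z0 = Sat(AX (halt -> grant)) = {t0, t2, t3, t4, t7}, add states in Sat(halt) with every successor in Z. Already a fixed point.
Sat(A[halt U AX (halt -> grant)]) = {t0, t2, t3, t4, t7}
|Sat(A[halt U AX (halt -> grant)])| = |{t0, t2, t3, t4, t7}| = 5.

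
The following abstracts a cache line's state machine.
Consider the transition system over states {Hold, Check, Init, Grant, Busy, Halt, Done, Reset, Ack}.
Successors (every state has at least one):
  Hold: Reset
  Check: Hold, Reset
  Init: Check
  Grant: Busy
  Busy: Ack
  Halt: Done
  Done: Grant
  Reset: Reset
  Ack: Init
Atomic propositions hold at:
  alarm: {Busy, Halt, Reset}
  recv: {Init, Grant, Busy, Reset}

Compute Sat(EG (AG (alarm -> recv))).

Sat(alarm -> recv) = {Hold, Check, Init, Grant, Busy, Done, Reset, Ack}
AG (alarm -> recv): greatest fixpoint, start Z0 = {Hold, Check, Init, Grant, Busy, Done, Reset, Ack}, keep only states in Sat with every successor in Z. Already a fixed point.
Sat(AG (alarm -> recv)) = {Hold, Check, Init, Grant, Busy, Done, Reset, Ack}
EG (AG (alarm -> recv)): greatest fixpoint, start Z0 = {Hold, Check, Init, Grant, Busy, Done, Reset, Ack}, keep only states in Sat with some successor in Z. Already a fixed point.
Sat(EG (AG (alarm -> recv))) = {Hold, Check, Init, Grant, Busy, Done, Reset, Ack}

{Hold, Check, Init, Grant, Busy, Done, Reset, Ack}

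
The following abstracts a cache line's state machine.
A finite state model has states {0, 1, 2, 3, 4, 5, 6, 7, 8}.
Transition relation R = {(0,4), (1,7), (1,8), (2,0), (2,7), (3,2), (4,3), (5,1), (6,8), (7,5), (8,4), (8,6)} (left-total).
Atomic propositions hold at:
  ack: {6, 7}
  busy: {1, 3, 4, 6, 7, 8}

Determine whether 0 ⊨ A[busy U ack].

A[busy U ack]: least fixpoint, start Z0 = Sat(ack) = {6, 7}, add states in Sat(busy) with every successor in Z. Already a fixed point.
Sat(A[busy U ack]) = {6, 7}
0 ∉ Sat(A[busy U ack]) = {6, 7}, so the formula does not hold at 0.

No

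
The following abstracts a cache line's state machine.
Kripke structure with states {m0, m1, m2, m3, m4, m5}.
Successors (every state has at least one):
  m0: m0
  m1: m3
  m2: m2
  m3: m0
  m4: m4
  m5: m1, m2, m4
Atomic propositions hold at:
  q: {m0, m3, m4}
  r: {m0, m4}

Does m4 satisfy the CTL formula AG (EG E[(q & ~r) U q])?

Sat(~r) = {m1, m2, m3, m5}
Sat(q & ~r) = {m3}
E[(q & ~r) U q]: least fixpoint, start Z0 = Sat(q) = {m0, m3, m4}, add states in Sat(q & ~r) with some successor in Z. Already a fixed point.
Sat(E[(q & ~r) U q]) = {m0, m3, m4}
EG E[(q & ~r) U q]: greatest fixpoint, start Z0 = {m0, m3, m4}, keep only states in Sat with some successor in Z. Already a fixed point.
Sat(EG E[(q & ~r) U q]) = {m0, m3, m4}
AG (EG E[(q & ~r) U q]): greatest fixpoint, start Z0 = {m0, m3, m4}, keep only states in Sat with every successor in Z. Already a fixed point.
Sat(AG (EG E[(q & ~r) U q])) = {m0, m3, m4}
m4 ∈ Sat(AG (EG E[(q & ~r) U q])) = {m0, m3, m4}, so the formula holds at m4.

Yes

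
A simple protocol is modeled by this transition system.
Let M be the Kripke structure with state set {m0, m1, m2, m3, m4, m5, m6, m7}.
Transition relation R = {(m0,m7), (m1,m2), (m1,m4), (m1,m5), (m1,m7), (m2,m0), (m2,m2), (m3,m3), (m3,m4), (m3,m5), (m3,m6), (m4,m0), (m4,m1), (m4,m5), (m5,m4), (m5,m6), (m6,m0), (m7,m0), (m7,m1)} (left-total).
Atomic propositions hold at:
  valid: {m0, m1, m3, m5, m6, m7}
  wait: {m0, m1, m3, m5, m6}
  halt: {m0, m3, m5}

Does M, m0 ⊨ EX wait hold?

Sat(EX wait) = {s : some successor in {m0, m1, m3, m5, m6}} = {m1, m2, m3, m4, m5, m6, m7}
m0 ∉ Sat(EX wait) = {m1, m2, m3, m4, m5, m6, m7}, so the formula does not hold at m0.

No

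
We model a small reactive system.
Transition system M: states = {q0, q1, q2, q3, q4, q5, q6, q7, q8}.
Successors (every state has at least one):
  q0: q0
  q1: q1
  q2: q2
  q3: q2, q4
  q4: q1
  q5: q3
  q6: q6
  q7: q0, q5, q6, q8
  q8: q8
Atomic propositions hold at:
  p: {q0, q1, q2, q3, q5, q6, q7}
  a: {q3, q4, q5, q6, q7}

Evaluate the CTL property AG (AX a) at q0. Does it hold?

No

Sat(AX a) = {s : every successor in {q3, q4, q5, q6, q7}} = {q5, q6}
AG (AX a): greatest fixpoint, start Z0 = {q5, q6}, keep only states in Sat with every successor in Z. Z1 = {q6}; fixed.
Sat(AG (AX a)) = {q6}
q0 ∉ Sat(AG (AX a)) = {q6}, so the formula does not hold at q0.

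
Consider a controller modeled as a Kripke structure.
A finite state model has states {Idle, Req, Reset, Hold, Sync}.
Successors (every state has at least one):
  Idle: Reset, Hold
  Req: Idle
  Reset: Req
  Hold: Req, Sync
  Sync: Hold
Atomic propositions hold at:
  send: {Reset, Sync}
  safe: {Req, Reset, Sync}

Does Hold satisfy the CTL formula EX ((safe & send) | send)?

Yes

Sat(safe & send) = {Reset, Sync}
Sat((safe & send) | send) = {Reset, Sync}
Sat(EX ((safe & send) | send)) = {s : some successor in {Reset, Sync}} = {Idle, Hold}
Hold ∈ Sat(EX ((safe & send) | send)) = {Idle, Hold}, so the formula holds at Hold.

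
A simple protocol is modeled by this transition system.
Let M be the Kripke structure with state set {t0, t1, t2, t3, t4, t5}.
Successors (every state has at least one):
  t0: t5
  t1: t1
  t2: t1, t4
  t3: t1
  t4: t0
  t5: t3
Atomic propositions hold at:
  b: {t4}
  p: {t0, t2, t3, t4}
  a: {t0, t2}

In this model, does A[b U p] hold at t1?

A[b U p]: least fixpoint, start Z0 = Sat(p) = {t0, t2, t3, t4}, add states in Sat(b) with every successor in Z. Already a fixed point.
Sat(A[b U p]) = {t0, t2, t3, t4}
t1 ∉ Sat(A[b U p]) = {t0, t2, t3, t4}, so the formula does not hold at t1.

No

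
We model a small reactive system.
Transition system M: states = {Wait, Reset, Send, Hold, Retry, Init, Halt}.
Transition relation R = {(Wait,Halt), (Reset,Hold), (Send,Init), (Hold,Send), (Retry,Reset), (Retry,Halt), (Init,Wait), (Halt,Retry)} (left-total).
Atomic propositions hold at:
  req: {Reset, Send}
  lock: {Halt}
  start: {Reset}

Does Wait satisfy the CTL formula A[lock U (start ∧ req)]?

Sat(start ∧ req) = {Reset}
A[lock U (start ∧ req)]: least fixpoint, start Z0 = Sat((start ∧ req)) = {Reset}, add states in Sat(lock) with every successor in Z. Already a fixed point.
Sat(A[lock U (start ∧ req)]) = {Reset}
Wait ∉ Sat(A[lock U (start ∧ req)]) = {Reset}, so the formula does not hold at Wait.

No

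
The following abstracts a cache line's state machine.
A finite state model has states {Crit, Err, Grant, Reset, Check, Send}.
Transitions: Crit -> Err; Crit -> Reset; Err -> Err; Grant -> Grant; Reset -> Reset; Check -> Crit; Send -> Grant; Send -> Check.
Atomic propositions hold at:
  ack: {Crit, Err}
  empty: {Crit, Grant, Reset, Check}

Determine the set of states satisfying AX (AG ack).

{Err}

AG ack: greatest fixpoint, start Z0 = {Crit, Err}, keep only states in Sat with every successor in Z. Z1 = {Err}; fixed.
Sat(AG ack) = {Err}
Sat(AX (AG ack)) = {s : every successor in {Err}} = {Err}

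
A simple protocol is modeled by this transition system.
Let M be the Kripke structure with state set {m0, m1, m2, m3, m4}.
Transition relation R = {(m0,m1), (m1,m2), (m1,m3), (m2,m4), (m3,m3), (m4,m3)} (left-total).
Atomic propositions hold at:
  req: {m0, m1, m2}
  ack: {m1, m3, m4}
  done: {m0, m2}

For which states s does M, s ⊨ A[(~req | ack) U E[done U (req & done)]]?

{m0, m2}

Sat(~req) = {m3, m4}
Sat(~req | ack) = {m1, m3, m4}
Sat(req & done) = {m0, m2}
E[done U (req & done)]: least fixpoint, start Z0 = Sat((req & done)) = {m0, m2}, add states in Sat(done) with some successor in Z. Already a fixed point.
Sat(E[done U (req & done)]) = {m0, m2}
A[(~req | ack) U E[done U (req & done)]]: least fixpoint, start Z0 = Sat(E[done U (req & done)]) = {m0, m2}, add states in Sat(~req | ack) with every successor in Z. Already a fixed point.
Sat(A[(~req | ack) U E[done U (req & done)]]) = {m0, m2}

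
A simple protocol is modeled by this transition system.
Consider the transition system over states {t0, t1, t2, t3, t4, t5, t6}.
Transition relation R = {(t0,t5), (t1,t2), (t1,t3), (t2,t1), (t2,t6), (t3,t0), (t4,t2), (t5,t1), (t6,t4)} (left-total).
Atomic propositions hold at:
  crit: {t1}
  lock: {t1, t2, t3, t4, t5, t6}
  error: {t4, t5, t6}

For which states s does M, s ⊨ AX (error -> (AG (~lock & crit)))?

{t1, t3, t4, t5}

Sat(~lock) = {t0}
Sat(~lock & crit) = ∅
AG (~lock & crit): greatest fixpoint, start Z0 = ∅, keep only states in Sat with every successor in Z. Already a fixed point.
Sat(AG (~lock & crit)) = ∅
Sat(error -> (AG (~lock & crit))) = {t0, t1, t2, t3}
Sat(AX (error -> (AG (~lock & crit)))) = {s : every successor in {t0, t1, t2, t3}} = {t1, t3, t4, t5}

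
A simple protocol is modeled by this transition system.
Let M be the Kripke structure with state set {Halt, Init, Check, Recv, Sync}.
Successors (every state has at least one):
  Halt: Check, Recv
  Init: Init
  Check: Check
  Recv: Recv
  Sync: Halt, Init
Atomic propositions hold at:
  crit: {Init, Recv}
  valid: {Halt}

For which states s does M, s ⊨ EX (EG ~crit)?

{Halt, Check, Sync}

Sat(~crit) = {Halt, Check, Sync}
EG ~crit: greatest fixpoint, start Z0 = {Halt, Check, Sync}, keep only states in Sat with some successor in Z. Already a fixed point.
Sat(EG ~crit) = {Halt, Check, Sync}
Sat(EX (EG ~crit)) = {s : some successor in {Halt, Check, Sync}} = {Halt, Check, Sync}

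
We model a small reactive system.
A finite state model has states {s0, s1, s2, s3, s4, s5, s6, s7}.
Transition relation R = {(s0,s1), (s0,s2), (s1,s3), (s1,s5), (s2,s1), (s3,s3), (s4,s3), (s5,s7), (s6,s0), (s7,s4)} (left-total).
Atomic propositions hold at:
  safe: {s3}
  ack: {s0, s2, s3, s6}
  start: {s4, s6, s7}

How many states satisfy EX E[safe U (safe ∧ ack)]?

Sat(safe ∧ ack) = {s3}
E[safe U (safe ∧ ack)]: least fixpoint, start Z0 = Sat((safe ∧ ack)) = {s3}, add states in Sat(safe) with some successor in Z. Already a fixed point.
Sat(E[safe U (safe ∧ ack)]) = {s3}
Sat(EX E[safe U (safe ∧ ack)]) = {s : some successor in {s3}} = {s1, s3, s4}
|Sat(EX E[safe U (safe ∧ ack)])| = |{s1, s3, s4}| = 3.

3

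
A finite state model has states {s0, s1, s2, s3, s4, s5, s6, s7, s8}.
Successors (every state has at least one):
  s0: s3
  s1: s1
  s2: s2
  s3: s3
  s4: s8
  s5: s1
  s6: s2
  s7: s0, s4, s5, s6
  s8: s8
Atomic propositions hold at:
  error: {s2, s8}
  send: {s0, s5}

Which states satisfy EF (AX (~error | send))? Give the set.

Sat(~error) = {s0, s1, s3, s4, s5, s6, s7}
Sat(~error | send) = {s0, s1, s3, s4, s5, s6, s7}
Sat(AX (~error | send)) = {s : every successor in {s0, s1, s3, s4, s5, s6, s7}} = {s0, s1, s3, s5, s7}
EF (AX (~error | send)): least fixpoint, start Z0 = {s0, s1, s3, s5, s7}, add states with some successor in Z. Already a fixed point.
Sat(EF (AX (~error | send))) = {s0, s1, s3, s5, s7}

{s0, s1, s3, s5, s7}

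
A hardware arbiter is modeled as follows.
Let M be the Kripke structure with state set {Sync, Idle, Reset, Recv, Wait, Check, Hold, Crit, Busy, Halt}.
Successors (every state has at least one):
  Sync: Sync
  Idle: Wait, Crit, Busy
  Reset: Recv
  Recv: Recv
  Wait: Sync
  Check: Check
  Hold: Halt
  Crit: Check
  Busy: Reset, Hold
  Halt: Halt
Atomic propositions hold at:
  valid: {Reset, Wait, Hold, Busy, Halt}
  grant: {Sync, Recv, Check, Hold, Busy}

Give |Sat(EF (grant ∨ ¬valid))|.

9

Sat(¬valid) = {Sync, Idle, Recv, Check, Crit}
Sat(grant ∨ ¬valid) = {Sync, Idle, Recv, Check, Hold, Crit, Busy}
EF (grant ∨ ¬valid): least fixpoint, start Z0 = {Sync, Idle, Recv, Check, Hold, Crit, Busy}, add states with some successor in Z. Z1 = {Sync, Idle, Reset, Recv, Wait, Check, Hold, Crit, Busy}; fixed.
Sat(EF (grant ∨ ¬valid)) = {Sync, Idle, Reset, Recv, Wait, Check, Hold, Crit, Busy}
|Sat(EF (grant ∨ ¬valid))| = |{Sync, Idle, Reset, Recv, Wait, Check, Hold, Crit, Busy}| = 9.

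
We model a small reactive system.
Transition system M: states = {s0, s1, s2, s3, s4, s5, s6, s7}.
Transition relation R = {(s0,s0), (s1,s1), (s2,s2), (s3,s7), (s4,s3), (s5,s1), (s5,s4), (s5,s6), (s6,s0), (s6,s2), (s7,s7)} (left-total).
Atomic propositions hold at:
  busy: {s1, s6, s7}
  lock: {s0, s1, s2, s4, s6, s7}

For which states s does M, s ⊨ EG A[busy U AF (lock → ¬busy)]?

{s0, s2, s5, s6}

Sat(¬busy) = {s0, s2, s3, s4, s5}
Sat(lock → ¬busy) = {s0, s2, s3, s4, s5}
AF (lock → ¬busy): least fixpoint, start Z0 = {s0, s2, s3, s4, s5}, add states with every successor in Z. Z1 = {s0, s2, s3, s4, s5, s6}; fixed.
Sat(AF (lock → ¬busy)) = {s0, s2, s3, s4, s5, s6}
A[busy U AF (lock → ¬busy)]: least fixpoint, start Z0 = Sat(AF (lock → ¬busy)) = {s0, s2, s3, s4, s5, s6}, add states in Sat(busy) with every successor in Z. Already a fixed point.
Sat(A[busy U AF (lock → ¬busy)]) = {s0, s2, s3, s4, s5, s6}
EG A[busy U AF (lock → ¬busy)]: greatest fixpoint, start Z0 = {s0, s2, s3, s4, s5, s6}, keep only states in Sat with some successor in Z. Z1 = {s0, s2, s4, s5, s6}; Z2 = {s0, s2, s5, s6}; fixed.
Sat(EG A[busy U AF (lock → ¬busy)]) = {s0, s2, s5, s6}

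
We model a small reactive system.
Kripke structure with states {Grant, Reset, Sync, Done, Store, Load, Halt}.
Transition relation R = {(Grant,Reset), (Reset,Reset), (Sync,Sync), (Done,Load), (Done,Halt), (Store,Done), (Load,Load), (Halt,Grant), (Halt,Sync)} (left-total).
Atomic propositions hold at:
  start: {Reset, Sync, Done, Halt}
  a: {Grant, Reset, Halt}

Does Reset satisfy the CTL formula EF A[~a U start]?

Yes

Sat(~a) = {Sync, Done, Store, Load}
A[~a U start]: least fixpoint, start Z0 = Sat(start) = {Reset, Sync, Done, Halt}, add states in Sat(~a) with every successor in Z. Z1 = {Reset, Sync, Done, Store, Halt}; fixed.
Sat(A[~a U start]) = {Reset, Sync, Done, Store, Halt}
EF A[~a U start]: least fixpoint, start Z0 = {Reset, Sync, Done, Store, Halt}, add states with some successor in Z. Z1 = {Grant, Reset, Sync, Done, Store, Halt}; fixed.
Sat(EF A[~a U start]) = {Grant, Reset, Sync, Done, Store, Halt}
Reset ∈ Sat(EF A[~a U start]) = {Grant, Reset, Sync, Done, Store, Halt}, so the formula holds at Reset.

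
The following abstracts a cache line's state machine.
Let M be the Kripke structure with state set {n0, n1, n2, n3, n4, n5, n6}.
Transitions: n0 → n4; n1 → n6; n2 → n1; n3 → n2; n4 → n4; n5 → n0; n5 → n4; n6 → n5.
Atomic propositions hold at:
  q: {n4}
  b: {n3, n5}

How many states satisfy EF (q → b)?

6

Sat(q → b) = {n0, n1, n2, n3, n5, n6}
EF (q → b): least fixpoint, start Z0 = {n0, n1, n2, n3, n5, n6}, add states with some successor in Z. Already a fixed point.
Sat(EF (q → b)) = {n0, n1, n2, n3, n5, n6}
|Sat(EF (q → b))| = |{n0, n1, n2, n3, n5, n6}| = 6.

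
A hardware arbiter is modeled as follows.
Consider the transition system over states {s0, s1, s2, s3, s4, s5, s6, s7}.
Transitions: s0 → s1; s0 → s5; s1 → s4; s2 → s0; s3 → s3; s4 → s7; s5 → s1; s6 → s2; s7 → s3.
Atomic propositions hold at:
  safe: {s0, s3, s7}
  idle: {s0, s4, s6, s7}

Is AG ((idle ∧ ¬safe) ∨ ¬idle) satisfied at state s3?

Yes

Sat(¬safe) = {s1, s2, s4, s5, s6}
Sat(idle ∧ ¬safe) = {s4, s6}
Sat(¬idle) = {s1, s2, s3, s5}
Sat((idle ∧ ¬safe) ∨ ¬idle) = {s1, s2, s3, s4, s5, s6}
AG ((idle ∧ ¬safe) ∨ ¬idle): greatest fixpoint, start Z0 = {s1, s2, s3, s4, s5, s6}, keep only states in Sat with every successor in Z. Z1 = {s1, s3, s5, s6}; Z2 = {s3, s5}; Z3 = {s3}; fixed.
Sat(AG ((idle ∧ ¬safe) ∨ ¬idle)) = {s3}
s3 ∈ Sat(AG ((idle ∧ ¬safe) ∨ ¬idle)) = {s3}, so the formula holds at s3.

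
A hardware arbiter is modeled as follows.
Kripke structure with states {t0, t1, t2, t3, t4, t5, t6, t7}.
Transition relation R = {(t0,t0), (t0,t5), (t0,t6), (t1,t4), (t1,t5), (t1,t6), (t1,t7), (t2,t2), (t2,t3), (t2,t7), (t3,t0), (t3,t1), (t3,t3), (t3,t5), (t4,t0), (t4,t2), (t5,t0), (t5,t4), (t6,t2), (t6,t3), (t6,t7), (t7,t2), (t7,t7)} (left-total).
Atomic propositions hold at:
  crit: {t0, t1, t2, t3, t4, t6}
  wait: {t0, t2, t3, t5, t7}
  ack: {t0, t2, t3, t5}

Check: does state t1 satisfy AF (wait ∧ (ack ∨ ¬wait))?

No

Sat(¬wait) = {t1, t4, t6}
Sat(ack ∨ ¬wait) = {t0, t1, t2, t3, t4, t5, t6}
Sat(wait ∧ (ack ∨ ¬wait)) = {t0, t2, t3, t5}
AF (wait ∧ (ack ∨ ¬wait)): least fixpoint, start Z0 = {t0, t2, t3, t5}, add states with every successor in Z. Z1 = {t0, t2, t3, t4, t5}; fixed.
Sat(AF (wait ∧ (ack ∨ ¬wait))) = {t0, t2, t3, t4, t5}
t1 ∉ Sat(AF (wait ∧ (ack ∨ ¬wait))) = {t0, t2, t3, t4, t5}, so the formula does not hold at t1.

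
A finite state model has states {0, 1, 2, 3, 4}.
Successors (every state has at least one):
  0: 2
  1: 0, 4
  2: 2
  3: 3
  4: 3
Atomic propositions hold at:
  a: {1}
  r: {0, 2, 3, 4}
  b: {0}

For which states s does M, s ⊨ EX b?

{1}

Sat(EX b) = {s : some successor in {0}} = {1}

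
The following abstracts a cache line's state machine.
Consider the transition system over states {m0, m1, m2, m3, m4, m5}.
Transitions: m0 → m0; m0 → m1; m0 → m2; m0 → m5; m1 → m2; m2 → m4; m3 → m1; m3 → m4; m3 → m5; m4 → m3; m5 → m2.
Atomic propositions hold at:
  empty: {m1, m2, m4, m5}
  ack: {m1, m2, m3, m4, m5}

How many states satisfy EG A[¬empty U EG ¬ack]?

1

Sat(¬empty) = {m0, m3}
Sat(¬ack) = {m0}
EG ¬ack: greatest fixpoint, start Z0 = {m0}, keep only states in Sat with some successor in Z. Already a fixed point.
Sat(EG ¬ack) = {m0}
A[¬empty U EG ¬ack]: least fixpoint, start Z0 = Sat(EG ¬ack) = {m0}, add states in Sat(¬empty) with every successor in Z. Already a fixed point.
Sat(A[¬empty U EG ¬ack]) = {m0}
EG A[¬empty U EG ¬ack]: greatest fixpoint, start Z0 = {m0}, keep only states in Sat with some successor in Z. Already a fixed point.
Sat(EG A[¬empty U EG ¬ack]) = {m0}
|Sat(EG A[¬empty U EG ¬ack])| = |{m0}| = 1.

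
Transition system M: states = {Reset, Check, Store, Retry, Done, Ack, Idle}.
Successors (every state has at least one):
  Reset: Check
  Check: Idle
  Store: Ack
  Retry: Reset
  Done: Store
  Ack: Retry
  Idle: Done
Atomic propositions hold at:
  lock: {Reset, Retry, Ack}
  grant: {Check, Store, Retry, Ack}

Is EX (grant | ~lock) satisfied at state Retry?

Sat(~lock) = {Check, Store, Done, Idle}
Sat(grant | ~lock) = {Check, Store, Retry, Done, Ack, Idle}
Sat(EX (grant | ~lock)) = {s : some successor in {Check, Store, Retry, Done, Ack, Idle}} = {Reset, Check, Store, Done, Ack, Idle}
Retry ∉ Sat(EX (grant | ~lock)) = {Reset, Check, Store, Done, Ack, Idle}, so the formula does not hold at Retry.

No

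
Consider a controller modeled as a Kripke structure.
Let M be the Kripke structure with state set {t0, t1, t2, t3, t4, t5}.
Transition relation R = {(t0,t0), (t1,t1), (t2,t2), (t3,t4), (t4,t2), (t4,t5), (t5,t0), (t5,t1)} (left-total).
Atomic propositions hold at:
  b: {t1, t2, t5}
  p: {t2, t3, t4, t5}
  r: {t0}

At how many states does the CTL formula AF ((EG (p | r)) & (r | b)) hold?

5

Sat(p | r) = {t0, t2, t3, t4, t5}
EG (p | r): greatest fixpoint, start Z0 = {t0, t2, t3, t4, t5}, keep only states in Sat with some successor in Z. Already a fixed point.
Sat(EG (p | r)) = {t0, t2, t3, t4, t5}
Sat(r | b) = {t0, t1, t2, t5}
Sat((EG (p | r)) & (r | b)) = {t0, t2, t5}
AF ((EG (p | r)) & (r | b)): least fixpoint, start Z0 = {t0, t2, t5}, add states with every successor in Z. Z1 = {t0, t2, t4, t5}; Z2 = {t0, t2, t3, t4, t5}; fixed.
Sat(AF ((EG (p | r)) & (r | b))) = {t0, t2, t3, t4, t5}
|Sat(AF ((EG (p | r)) & (r | b)))| = |{t0, t2, t3, t4, t5}| = 5.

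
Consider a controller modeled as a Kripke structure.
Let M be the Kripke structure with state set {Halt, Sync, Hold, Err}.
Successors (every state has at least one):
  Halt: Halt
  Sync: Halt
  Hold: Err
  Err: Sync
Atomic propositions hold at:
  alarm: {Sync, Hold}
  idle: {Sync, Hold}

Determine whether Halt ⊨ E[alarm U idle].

E[alarm U idle]: least fixpoint, start Z0 = Sat(idle) = {Sync, Hold}, add states in Sat(alarm) with some successor in Z. Already a fixed point.
Sat(E[alarm U idle]) = {Sync, Hold}
Halt ∉ Sat(E[alarm U idle]) = {Sync, Hold}, so the formula does not hold at Halt.

No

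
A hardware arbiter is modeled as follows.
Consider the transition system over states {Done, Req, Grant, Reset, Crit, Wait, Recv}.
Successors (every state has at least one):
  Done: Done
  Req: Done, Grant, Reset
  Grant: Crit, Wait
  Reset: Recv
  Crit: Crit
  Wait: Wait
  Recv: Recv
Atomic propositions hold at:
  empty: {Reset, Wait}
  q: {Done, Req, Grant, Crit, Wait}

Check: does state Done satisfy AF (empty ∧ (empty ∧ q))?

No

Sat(empty ∧ q) = {Wait}
Sat(empty ∧ (empty ∧ q)) = {Wait}
AF (empty ∧ (empty ∧ q)): least fixpoint, start Z0 = {Wait}, add states with every successor in Z. Already a fixed point.
Sat(AF (empty ∧ (empty ∧ q))) = {Wait}
Done ∉ Sat(AF (empty ∧ (empty ∧ q))) = {Wait}, so the formula does not hold at Done.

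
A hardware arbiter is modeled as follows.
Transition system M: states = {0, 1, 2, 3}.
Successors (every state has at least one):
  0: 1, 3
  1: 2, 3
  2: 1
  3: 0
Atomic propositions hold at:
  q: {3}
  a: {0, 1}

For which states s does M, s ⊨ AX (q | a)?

Sat(q | a) = {0, 1, 3}
Sat(AX (q | a)) = {s : every successor in {0, 1, 3}} = {0, 2, 3}

{0, 2, 3}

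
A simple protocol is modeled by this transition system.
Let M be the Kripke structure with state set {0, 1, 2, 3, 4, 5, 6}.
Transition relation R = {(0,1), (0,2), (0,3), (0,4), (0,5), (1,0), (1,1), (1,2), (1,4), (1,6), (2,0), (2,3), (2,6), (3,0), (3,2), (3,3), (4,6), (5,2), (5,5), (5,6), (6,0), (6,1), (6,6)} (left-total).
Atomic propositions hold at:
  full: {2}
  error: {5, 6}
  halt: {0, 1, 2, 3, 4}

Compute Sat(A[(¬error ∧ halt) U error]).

Sat(¬error) = {0, 1, 2, 3, 4}
Sat(¬error ∧ halt) = {0, 1, 2, 3, 4}
A[(¬error ∧ halt) U error]: least fixpoint, start Z0 = Sat(error) = {5, 6}, add states in Sat(¬error ∧ halt) with every successor in Z. Z1 = {4, 5, 6}; fixed.
Sat(A[(¬error ∧ halt) U error]) = {4, 5, 6}

{4, 5, 6}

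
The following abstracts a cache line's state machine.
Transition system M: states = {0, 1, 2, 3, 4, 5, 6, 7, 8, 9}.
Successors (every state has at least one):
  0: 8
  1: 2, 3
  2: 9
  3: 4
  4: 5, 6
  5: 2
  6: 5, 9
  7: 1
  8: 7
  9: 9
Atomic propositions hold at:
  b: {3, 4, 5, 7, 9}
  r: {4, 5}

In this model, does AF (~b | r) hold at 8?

Yes

Sat(~b) = {0, 1, 2, 6, 8}
Sat(~b | r) = {0, 1, 2, 4, 5, 6, 8}
AF (~b | r): least fixpoint, start Z0 = {0, 1, 2, 4, 5, 6, 8}, add states with every successor in Z. Z1 = {0, 1, 2, 3, 4, 5, 6, 7, 8}; fixed.
Sat(AF (~b | r)) = {0, 1, 2, 3, 4, 5, 6, 7, 8}
8 ∈ Sat(AF (~b | r)) = {0, 1, 2, 3, 4, 5, 6, 7, 8}, so the formula holds at 8.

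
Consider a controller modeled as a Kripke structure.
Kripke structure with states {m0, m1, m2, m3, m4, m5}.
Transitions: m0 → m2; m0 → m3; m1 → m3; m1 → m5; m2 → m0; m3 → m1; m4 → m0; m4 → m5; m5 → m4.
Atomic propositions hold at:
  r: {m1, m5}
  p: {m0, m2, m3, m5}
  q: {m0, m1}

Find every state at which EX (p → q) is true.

{m2, m3, m4, m5}

Sat(p → q) = {m0, m1, m4}
Sat(EX (p → q)) = {s : some successor in {m0, m1, m4}} = {m2, m3, m4, m5}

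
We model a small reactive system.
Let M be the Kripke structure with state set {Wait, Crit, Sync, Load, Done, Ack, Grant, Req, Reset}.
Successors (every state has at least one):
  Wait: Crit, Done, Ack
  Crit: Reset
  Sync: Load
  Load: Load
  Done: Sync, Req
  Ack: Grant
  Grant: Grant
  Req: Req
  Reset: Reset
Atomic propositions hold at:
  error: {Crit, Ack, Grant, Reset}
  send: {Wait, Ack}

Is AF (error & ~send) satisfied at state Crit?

Sat(~send) = {Crit, Sync, Load, Done, Grant, Req, Reset}
Sat(error & ~send) = {Crit, Grant, Reset}
AF (error & ~send): least fixpoint, start Z0 = {Crit, Grant, Reset}, add states with every successor in Z. Z1 = {Crit, Ack, Grant, Reset}; fixed.
Sat(AF (error & ~send)) = {Crit, Ack, Grant, Reset}
Crit ∈ Sat(AF (error & ~send)) = {Crit, Ack, Grant, Reset}, so the formula holds at Crit.

Yes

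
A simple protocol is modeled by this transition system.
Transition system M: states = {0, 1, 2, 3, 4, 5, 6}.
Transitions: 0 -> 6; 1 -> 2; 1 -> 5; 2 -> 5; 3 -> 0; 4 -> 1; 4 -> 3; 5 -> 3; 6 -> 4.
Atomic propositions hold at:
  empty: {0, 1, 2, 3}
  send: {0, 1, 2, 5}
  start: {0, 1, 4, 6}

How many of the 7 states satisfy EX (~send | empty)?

6

Sat(~send) = {3, 4, 6}
Sat(~send | empty) = {0, 1, 2, 3, 4, 6}
Sat(EX (~send | empty)) = {s : some successor in {0, 1, 2, 3, 4, 6}} = {0, 1, 3, 4, 5, 6}
|Sat(EX (~send | empty))| = |{0, 1, 3, 4, 5, 6}| = 6.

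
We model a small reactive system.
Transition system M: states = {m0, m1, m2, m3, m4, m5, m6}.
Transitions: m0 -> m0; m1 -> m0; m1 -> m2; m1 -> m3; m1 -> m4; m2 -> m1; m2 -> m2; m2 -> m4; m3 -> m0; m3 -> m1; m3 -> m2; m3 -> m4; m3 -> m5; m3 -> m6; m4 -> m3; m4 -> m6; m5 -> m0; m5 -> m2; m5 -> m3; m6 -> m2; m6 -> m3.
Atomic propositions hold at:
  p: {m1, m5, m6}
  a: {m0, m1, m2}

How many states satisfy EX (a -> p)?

6

Sat(a -> p) = {m1, m3, m4, m5, m6}
Sat(EX (a -> p)) = {s : some successor in {m1, m3, m4, m5, m6}} = {m1, m2, m3, m4, m5, m6}
|Sat(EX (a -> p))| = |{m1, m2, m3, m4, m5, m6}| = 6.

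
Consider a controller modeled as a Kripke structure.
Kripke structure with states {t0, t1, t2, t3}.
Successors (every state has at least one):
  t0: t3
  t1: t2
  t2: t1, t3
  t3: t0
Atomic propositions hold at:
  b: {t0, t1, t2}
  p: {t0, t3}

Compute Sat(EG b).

{t1, t2}

EG b: greatest fixpoint, start Z0 = {t0, t1, t2}, keep only states in Sat with some successor in Z. Z1 = {t1, t2}; fixed.
Sat(EG b) = {t1, t2}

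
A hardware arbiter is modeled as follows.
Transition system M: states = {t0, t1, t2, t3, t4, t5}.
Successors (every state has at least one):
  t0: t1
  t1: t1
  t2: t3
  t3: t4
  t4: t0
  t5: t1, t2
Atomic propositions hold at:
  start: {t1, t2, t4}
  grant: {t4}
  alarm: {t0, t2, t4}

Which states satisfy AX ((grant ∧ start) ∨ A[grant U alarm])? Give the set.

{t3, t4}

Sat(grant ∧ start) = {t4}
A[grant U alarm]: least fixpoint, start Z0 = Sat(alarm) = {t0, t2, t4}, add states in Sat(grant) with every successor in Z. Already a fixed point.
Sat(A[grant U alarm]) = {t0, t2, t4}
Sat((grant ∧ start) ∨ A[grant U alarm]) = {t0, t2, t4}
Sat(AX ((grant ∧ start) ∨ A[grant U alarm])) = {s : every successor in {t0, t2, t4}} = {t3, t4}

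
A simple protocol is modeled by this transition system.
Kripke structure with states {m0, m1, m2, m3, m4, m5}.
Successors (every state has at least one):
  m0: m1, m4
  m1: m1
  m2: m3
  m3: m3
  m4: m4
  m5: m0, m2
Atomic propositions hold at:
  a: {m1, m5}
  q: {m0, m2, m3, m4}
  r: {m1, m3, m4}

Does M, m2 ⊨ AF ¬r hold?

Yes

Sat(¬r) = {m0, m2, m5}
AF ¬r: least fixpoint, start Z0 = {m0, m2, m5}, add states with every successor in Z. Already a fixed point.
Sat(AF ¬r) = {m0, m2, m5}
m2 ∈ Sat(AF ¬r) = {m0, m2, m5}, so the formula holds at m2.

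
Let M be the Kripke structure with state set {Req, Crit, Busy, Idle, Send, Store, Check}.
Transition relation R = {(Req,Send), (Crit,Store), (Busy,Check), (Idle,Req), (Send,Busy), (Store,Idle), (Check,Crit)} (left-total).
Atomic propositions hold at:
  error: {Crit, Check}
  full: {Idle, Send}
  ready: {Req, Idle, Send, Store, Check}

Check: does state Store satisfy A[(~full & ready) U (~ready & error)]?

Sat(~full) = {Req, Crit, Busy, Store, Check}
Sat(~full & ready) = {Req, Store, Check}
Sat(~ready) = {Crit, Busy}
Sat(~ready & error) = {Crit}
A[(~full & ready) U (~ready & error)]: least fixpoint, start Z0 = Sat((~ready & error)) = {Crit}, add states in Sat(~full & ready) with every successor in Z. Z1 = {Crit, Check}; fixed.
Sat(A[(~full & ready) U (~ready & error)]) = {Crit, Check}
Store ∉ Sat(A[(~full & ready) U (~ready & error)]) = {Crit, Check}, so the formula does not hold at Store.

No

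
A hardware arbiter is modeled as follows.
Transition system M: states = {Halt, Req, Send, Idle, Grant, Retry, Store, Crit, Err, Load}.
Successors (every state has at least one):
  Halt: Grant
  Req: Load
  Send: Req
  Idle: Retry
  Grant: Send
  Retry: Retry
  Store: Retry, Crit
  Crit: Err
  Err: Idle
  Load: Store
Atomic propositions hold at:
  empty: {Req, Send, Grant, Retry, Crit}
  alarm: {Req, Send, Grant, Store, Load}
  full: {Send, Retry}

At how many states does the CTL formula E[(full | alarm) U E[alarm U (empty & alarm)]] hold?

Sat(full | alarm) = {Req, Send, Grant, Retry, Store, Load}
Sat(empty & alarm) = {Req, Send, Grant}
E[alarm U (empty & alarm)]: least fixpoint, start Z0 = Sat((empty & alarm)) = {Req, Send, Grant}, add states in Sat(alarm) with some successor in Z. Already a fixed point.
Sat(E[alarm U (empty & alarm)]) = {Req, Send, Grant}
E[(full | alarm) U E[alarm U (empty & alarm)]]: least fixpoint, start Z0 = Sat(E[alarm U (empty & alarm)]) = {Req, Send, Grant}, add states in Sat(full | alarm) with some successor in Z. Already a fixed point.
Sat(E[(full | alarm) U E[alarm U (empty & alarm)]]) = {Req, Send, Grant}
|Sat(E[(full | alarm) U E[alarm U (empty & alarm)]])| = |{Req, Send, Grant}| = 3.

3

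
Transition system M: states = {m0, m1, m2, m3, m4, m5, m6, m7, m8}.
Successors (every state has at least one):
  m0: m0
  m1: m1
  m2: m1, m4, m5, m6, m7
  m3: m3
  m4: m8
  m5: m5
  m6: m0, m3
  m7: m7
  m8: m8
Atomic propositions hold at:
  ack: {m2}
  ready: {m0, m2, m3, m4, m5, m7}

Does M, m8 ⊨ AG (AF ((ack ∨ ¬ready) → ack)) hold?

Sat(¬ready) = {m1, m6, m8}
Sat(ack ∨ ¬ready) = {m1, m2, m6, m8}
Sat((ack ∨ ¬ready) → ack) = {m0, m2, m3, m4, m5, m7}
AF ((ack ∨ ¬ready) → ack): least fixpoint, start Z0 = {m0, m2, m3, m4, m5, m7}, add states with every successor in Z. Z1 = {m0, m2, m3, m4, m5, m6, m7}; fixed.
Sat(AF ((ack ∨ ¬ready) → ack)) = {m0, m2, m3, m4, m5, m6, m7}
AG (AF ((ack ∨ ¬ready) → ack)): greatest fixpoint, start Z0 = {m0, m2, m3, m4, m5, m6, m7}, keep only states in Sat with every successor in Z. Z1 = {m0, m3, m5, m6, m7}; fixed.
Sat(AG (AF ((ack ∨ ¬ready) → ack))) = {m0, m3, m5, m6, m7}
m8 ∉ Sat(AG (AF ((ack ∨ ¬ready) → ack))) = {m0, m3, m5, m6, m7}, so the formula does not hold at m8.

No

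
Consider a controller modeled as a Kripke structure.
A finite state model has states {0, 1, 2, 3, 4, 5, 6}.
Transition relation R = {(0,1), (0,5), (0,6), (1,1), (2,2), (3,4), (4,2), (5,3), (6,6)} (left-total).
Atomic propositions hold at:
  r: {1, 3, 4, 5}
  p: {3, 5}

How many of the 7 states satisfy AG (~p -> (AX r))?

Sat(~p) = {0, 1, 2, 4, 6}
Sat(AX r) = {s : every successor in {1, 3, 4, 5}} = {1, 3, 5}
Sat(~p -> (AX r)) = {1, 3, 5}
AG (~p -> (AX r)): greatest fixpoint, start Z0 = {1, 3, 5}, keep only states in Sat with every successor in Z. Z1 = {1, 5}; Z2 = {1}; fixed.
Sat(AG (~p -> (AX r))) = {1}
|Sat(AG (~p -> (AX r)))| = |{1}| = 1.

1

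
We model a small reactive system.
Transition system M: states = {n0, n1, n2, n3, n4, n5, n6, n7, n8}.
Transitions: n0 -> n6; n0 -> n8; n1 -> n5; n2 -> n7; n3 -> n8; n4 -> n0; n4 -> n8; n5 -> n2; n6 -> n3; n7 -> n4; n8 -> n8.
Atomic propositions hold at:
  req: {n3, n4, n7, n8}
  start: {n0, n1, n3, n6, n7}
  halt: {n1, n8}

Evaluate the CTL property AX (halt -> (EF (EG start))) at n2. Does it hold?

EG start: greatest fixpoint, start Z0 = {n0, n1, n3, n6, n7}, keep only states in Sat with some successor in Z. Z1 = {n0, n6}; Z2 = {n0}; Z3 = ∅; fixed.
Sat(EG start) = ∅
EF (EG start): least fixpoint, start Z0 = ∅, add states with some successor in Z. Already a fixed point.
Sat(EF (EG start)) = ∅
Sat(halt -> (EF (EG start))) = {n0, n2, n3, n4, n5, n6, n7}
Sat(AX (halt -> (EF (EG start)))) = {s : every successor in {n0, n2, n3, n4, n5, n6, n7}} = {n1, n2, n5, n6, n7}
n2 ∈ Sat(AX (halt -> (EF (EG start)))) = {n1, n2, n5, n6, n7}, so the formula holds at n2.

Yes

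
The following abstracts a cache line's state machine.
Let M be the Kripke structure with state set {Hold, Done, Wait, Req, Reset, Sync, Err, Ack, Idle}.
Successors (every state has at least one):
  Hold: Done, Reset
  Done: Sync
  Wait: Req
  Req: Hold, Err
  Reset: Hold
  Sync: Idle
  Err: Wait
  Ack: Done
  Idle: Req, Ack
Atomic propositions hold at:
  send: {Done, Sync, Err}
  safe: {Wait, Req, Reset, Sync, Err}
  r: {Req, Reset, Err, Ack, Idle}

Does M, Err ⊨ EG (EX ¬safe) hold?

No

Sat(¬safe) = {Hold, Done, Ack, Idle}
Sat(EX ¬safe) = {s : some successor in {Hold, Done, Ack, Idle}} = {Hold, Req, Reset, Sync, Ack, Idle}
EG (EX ¬safe): greatest fixpoint, start Z0 = {Hold, Req, Reset, Sync, Ack, Idle}, keep only states in Sat with some successor in Z. Z1 = {Hold, Req, Reset, Sync, Idle}; fixed.
Sat(EG (EX ¬safe)) = {Hold, Req, Reset, Sync, Idle}
Err ∉ Sat(EG (EX ¬safe)) = {Hold, Req, Reset, Sync, Idle}, so the formula does not hold at Err.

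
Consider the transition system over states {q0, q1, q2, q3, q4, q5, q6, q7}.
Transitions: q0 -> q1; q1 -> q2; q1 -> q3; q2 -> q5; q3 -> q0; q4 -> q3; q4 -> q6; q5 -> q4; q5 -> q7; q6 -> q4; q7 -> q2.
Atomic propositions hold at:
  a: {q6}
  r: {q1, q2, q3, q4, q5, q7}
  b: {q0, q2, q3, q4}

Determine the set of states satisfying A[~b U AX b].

Sat(~b) = {q1, q5, q6, q7}
Sat(AX b) = {s : every successor in {q0, q2, q3, q4}} = {q1, q3, q6, q7}
A[~b U AX b]: least fixpoint, start Z0 = Sat(AX b) = {q1, q3, q6, q7}, add states in Sat(~b) with every successor in Z. Already a fixed point.
Sat(A[~b U AX b]) = {q1, q3, q6, q7}

{q1, q3, q6, q7}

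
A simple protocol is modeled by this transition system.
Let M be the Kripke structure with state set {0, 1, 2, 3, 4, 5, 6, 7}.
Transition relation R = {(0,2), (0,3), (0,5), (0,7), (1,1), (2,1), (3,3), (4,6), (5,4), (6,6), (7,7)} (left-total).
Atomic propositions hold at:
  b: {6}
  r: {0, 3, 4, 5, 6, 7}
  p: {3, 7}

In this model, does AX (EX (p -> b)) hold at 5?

Yes

Sat(p -> b) = {0, 1, 2, 4, 5, 6}
Sat(EX (p -> b)) = {s : some successor in {0, 1, 2, 4, 5, 6}} = {0, 1, 2, 4, 5, 6}
Sat(AX (EX (p -> b))) = {s : every successor in {0, 1, 2, 4, 5, 6}} = {1, 2, 4, 5, 6}
5 ∈ Sat(AX (EX (p -> b))) = {1, 2, 4, 5, 6}, so the formula holds at 5.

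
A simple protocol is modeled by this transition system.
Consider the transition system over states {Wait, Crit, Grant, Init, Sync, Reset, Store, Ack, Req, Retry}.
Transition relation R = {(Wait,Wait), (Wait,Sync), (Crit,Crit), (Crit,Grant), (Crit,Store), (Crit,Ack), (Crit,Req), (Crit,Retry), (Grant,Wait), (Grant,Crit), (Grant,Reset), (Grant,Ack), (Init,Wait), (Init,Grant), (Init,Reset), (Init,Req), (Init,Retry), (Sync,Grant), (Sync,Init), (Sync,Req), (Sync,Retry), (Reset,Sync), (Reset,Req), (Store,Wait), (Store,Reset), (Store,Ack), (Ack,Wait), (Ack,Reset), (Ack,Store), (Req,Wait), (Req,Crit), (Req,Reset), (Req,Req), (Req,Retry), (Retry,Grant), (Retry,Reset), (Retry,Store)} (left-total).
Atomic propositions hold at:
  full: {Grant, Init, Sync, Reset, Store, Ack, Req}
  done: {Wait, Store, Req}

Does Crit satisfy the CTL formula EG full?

No

EG full: greatest fixpoint, start Z0 = {Grant, Init, Sync, Reset, Store, Ack, Req}, keep only states in Sat with some successor in Z. Already a fixed point.
Sat(EG full) = {Grant, Init, Sync, Reset, Store, Ack, Req}
Crit ∉ Sat(EG full) = {Grant, Init, Sync, Reset, Store, Ack, Req}, so the formula does not hold at Crit.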